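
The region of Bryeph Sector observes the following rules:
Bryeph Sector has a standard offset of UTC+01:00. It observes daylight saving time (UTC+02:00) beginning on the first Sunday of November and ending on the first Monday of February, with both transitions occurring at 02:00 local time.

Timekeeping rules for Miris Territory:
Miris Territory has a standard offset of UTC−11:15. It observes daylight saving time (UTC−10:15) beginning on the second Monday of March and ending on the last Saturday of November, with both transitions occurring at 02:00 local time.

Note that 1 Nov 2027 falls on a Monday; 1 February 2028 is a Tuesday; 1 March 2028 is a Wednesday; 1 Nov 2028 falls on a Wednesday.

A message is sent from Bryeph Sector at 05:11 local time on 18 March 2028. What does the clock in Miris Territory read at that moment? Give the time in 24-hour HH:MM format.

17:56

1 November 2027 is a Monday, so the first Sunday is November 7.
1 February 2028 is a Tuesday, so the first Monday is February 7.
Daylight saving runs 7 November 2027 – 7 February 2028; 18 March 2028 is outside that window, so Bryeph Sector is on standard time at UTC+01:00.
05:11 Bryeph Sector − 1h = 04:11 UTC.
1 March 2028 is a Wednesday, so the first Monday is March 6 and the second is March 13.
1 November 2028 is a Wednesday, so Saturdays fall on 4, 11, 18, 25; the last is November 25.
At the standard offset (UTC−11:15), 04:11 UTC − 11h15m = 16:56 Miris Territory standard time (rolling into the previous day, 17 March 2028).
The standard-time date in Miris Territory, 17 March 2028, lies within the daylight-saving period (13 March – 25 November), so Miris Territory is on daylight time, UTC−10:15.
04:11 UTC − 10h15m = 17:56 Miris Territory (rolling into the previous day, 17 March 2028).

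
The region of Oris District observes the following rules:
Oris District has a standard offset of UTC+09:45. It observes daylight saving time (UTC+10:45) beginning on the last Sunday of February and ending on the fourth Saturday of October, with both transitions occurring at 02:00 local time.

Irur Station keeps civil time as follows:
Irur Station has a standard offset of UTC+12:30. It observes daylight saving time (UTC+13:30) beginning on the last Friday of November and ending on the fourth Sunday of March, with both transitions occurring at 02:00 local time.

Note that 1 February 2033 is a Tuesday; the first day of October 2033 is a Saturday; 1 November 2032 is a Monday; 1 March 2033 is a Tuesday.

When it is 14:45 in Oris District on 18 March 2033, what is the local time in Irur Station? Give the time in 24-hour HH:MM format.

1 February 2033 is a Tuesday, so Sundays fall on 6, 13, 20, 27; the last is February 27.
1 October 2033 is a Saturday, so the first Saturday is October 1 and the fourth is October 22.
18 March 2033 falls between 27 February and 22 October, so daylight saving is in effect and Oris District is at UTC+10:45.
14:45 Oris District − 10h45m = 04:00 UTC.
1 November 2032 is a Monday, so Fridays fall on 5, 12, 19, 26; the last is November 26.
1 March 2033 is a Tuesday, so the first Sunday is March 6 and the fourth is March 27.
At the standard offset (UTC+12:30), 04:00 UTC + 12h30m = 16:30 Irur Station standard time.
The standard-time date in Irur Station, 18 March 2033, falls between 26 November 2032 and 27 March 2033, so daylight saving is in effect and Irur Station is at UTC+13:30.
04:00 UTC + 13h30m = 17:30 Irur Station.

17:30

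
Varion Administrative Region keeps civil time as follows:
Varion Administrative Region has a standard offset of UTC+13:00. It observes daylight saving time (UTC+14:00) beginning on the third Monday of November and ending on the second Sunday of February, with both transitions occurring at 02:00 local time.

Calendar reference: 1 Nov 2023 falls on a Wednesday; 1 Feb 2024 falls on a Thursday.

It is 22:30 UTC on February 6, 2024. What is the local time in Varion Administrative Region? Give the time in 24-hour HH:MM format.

1 November 2023 is a Wednesday, so the first Monday is November 6 and the third is November 20.
1 February 2024 is a Thursday, so the first Sunday is February 4 and the second is February 11.
At the standard offset (UTC+13:00), 22:30 UTC + 13h = 11:30 Varion Administrative Region standard time (rolling into the next day, 7 February 2024).
Daylight saving runs 20 November 2023 – 11 February 2024; the standard-time date in Varion Administrative Region, February 7, 2024, is inside that window, so Varion Administrative Region is at UTC+14:00.
22:30 UTC + 14h = 12:30 local (rolling into the next day, 7 February 2024).

12:30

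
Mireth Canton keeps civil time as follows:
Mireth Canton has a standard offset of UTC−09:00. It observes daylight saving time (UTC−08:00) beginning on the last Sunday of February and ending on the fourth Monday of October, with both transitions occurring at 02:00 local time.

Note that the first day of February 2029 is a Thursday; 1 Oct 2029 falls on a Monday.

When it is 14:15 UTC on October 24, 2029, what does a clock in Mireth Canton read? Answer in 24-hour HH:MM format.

05:15

1 February 2029 is a Thursday, so Sundays fall on 4, 11, 18, 25; the last is February 25.
1 October 2029 is a Monday, so the first Monday is October 1 and the fourth is October 22.
At the standard offset (UTC−09:00), 14:15 UTC − 9h = 05:15 Mireth Canton standard time.
The standard-time date in Mireth Canton, October 24, 2029, does not fall between 25 February and 22 October, so daylight saving is not in effect and Mireth Canton is at UTC−09:00.
14:15 UTC − 9h = 05:15 local.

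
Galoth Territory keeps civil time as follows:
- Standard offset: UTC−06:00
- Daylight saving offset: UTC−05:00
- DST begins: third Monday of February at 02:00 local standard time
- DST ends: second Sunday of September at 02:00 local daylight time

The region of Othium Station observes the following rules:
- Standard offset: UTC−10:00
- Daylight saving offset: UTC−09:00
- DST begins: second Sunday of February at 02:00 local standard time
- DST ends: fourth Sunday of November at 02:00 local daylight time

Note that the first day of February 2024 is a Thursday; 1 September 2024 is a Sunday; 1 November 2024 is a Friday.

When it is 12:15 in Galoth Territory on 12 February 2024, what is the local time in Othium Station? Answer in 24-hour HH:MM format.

1 February 2024 is a Thursday, so the first Monday is February 5 and the third is February 19.
1 September 2024 is a Sunday, so the first Sunday is September 1 and the second is September 8.
12 February 2024 is outside the daylight-saving period (19 February – 8 September), so Galoth Territory is on standard time, UTC−06:00.
12:15 Galoth Territory + 6h = 18:15 UTC.
1 February 2024 is a Thursday, so the first Sunday is February 4 and the second is February 11.
1 November 2024 is a Friday, so the first Sunday is November 3 and the fourth is November 24.
At the standard offset (UTC−10:00), 18:15 UTC − 10h = 08:15 Othium Station standard time.
The standard-time date in Othium Station, 12 February 2024, falls between 11 February and 24 November, so daylight saving is in effect and Othium Station is at UTC−09:00.
18:15 UTC − 9h = 09:15 Othium Station.

09:15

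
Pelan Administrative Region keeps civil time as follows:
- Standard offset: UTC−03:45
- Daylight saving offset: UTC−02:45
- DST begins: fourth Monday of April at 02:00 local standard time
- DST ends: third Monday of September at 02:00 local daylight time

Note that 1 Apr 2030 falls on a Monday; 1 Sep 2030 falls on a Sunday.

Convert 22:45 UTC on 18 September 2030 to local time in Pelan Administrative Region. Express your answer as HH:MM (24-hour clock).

1 April 2030 is a Monday, so the first Monday is April 1 and the fourth is April 22.
1 September 2030 is a Sunday, so the first Monday is September 2 and the third is September 16.
At the standard offset (UTC−03:45), 22:45 UTC − 3h45m = 19:00 Pelan Administrative Region standard time.
Daylight saving runs 22 April – 16 September; the standard-time date in Pelan Administrative Region, 18 September 2030, is outside that window, so Pelan Administrative Region is on standard time at UTC−03:45.
22:45 UTC − 3h45m = 19:00 local.

19:00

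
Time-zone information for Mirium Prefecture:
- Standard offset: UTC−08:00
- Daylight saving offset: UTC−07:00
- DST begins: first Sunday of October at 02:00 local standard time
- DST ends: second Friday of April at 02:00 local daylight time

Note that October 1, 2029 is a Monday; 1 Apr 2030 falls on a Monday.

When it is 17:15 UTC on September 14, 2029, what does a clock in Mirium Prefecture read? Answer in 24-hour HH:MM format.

1 October 2029 is a Monday, so the first Sunday is October 7.
1 April 2030 is a Monday, so the first Friday is April 5 and the second is April 12.
At the standard offset (UTC−08:00), 17:15 UTC − 8h = 09:15 Mirium Prefecture standard time.
The standard-time date in Mirium Prefecture, September 14, 2029, is outside the daylight-saving period (7 October 2029 – 12 April 2030), so Mirium Prefecture is on standard time, UTC−08:00.
17:15 UTC − 8h = 09:15 local.

09:15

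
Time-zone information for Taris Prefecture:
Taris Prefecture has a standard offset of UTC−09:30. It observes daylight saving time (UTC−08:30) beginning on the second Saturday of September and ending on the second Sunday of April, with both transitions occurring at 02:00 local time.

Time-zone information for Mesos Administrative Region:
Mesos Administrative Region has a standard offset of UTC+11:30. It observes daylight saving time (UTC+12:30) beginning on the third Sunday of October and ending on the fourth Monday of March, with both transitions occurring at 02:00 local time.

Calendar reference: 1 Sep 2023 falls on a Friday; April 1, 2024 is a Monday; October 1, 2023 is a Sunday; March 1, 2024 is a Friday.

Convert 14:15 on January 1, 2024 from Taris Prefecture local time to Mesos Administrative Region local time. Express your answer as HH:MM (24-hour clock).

11:15

1 September 2023 is a Friday, so the first Saturday is September 2 and the second is September 9.
1 April 2024 is a Monday, so the first Sunday is April 7 and the second is April 14.
January 1, 2024 lies within the daylight-saving period (9 September 2023 – 14 April 2024), so Taris Prefecture is on daylight time, UTC−08:30.
14:15 Taris Prefecture + 8h30m = 22:45 UTC.
1 October 2023 is a Sunday, so the first Sunday is October 1 and the third is October 15.
1 March 2024 is a Friday, so the first Monday is March 4 and the fourth is March 25.
At the standard offset (UTC+11:30), 22:45 UTC + 11h30m = 10:15 Mesos Administrative Region standard time (rolling into the next day, 2 January 2024).
The standard-time date in Mesos Administrative Region, January 2, 2024, falls between 15 October 2023 and 25 March 2024, so daylight saving is in effect and Mesos Administrative Region is at UTC+12:30.
22:45 UTC + 12h30m = 11:15 Mesos Administrative Region (rolling into the next day, 2 January 2024).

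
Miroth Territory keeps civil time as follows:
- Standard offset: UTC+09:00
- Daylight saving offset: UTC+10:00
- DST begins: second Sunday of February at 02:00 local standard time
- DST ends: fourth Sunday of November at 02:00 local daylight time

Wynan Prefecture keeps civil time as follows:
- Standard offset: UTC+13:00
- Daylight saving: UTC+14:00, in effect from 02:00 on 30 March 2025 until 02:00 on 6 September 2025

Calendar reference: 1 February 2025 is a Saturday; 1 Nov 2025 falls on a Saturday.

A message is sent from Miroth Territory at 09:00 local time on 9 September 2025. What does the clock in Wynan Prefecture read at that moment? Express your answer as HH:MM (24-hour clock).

1 February 2025 is a Saturday, so the first Sunday is February 2 and the second is February 9.
1 November 2025 is a Saturday, so the first Sunday is November 2 and the fourth is November 23.
9 September 2025 falls between 9 February and 23 November, so daylight saving is in effect and Miroth Territory is at UTC+10:00.
09:00 Miroth Territory − 10h = 23:00 UTC (rolling into the previous day, 8 September 2025).
At the standard offset (UTC+13:00), 23:00 UTC + 13h = 12:00 Wynan Prefecture standard time (rolling into the next day, 9 September 2025).
Daylight saving runs 30 March – 6 September; the standard-time date in Wynan Prefecture, 9 September 2025, is outside that window, so Wynan Prefecture is on standard time at UTC+13:00.
23:00 UTC + 13h = 12:00 Wynan Prefecture (rolling into the next day, 9 September 2025).

12:00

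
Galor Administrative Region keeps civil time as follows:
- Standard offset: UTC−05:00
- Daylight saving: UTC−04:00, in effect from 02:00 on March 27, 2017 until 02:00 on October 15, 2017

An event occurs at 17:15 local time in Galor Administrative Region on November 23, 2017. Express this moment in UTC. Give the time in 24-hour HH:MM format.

22:15

November 23, 2017 does not fall between 27 March and 15 October, so daylight saving is not in effect and Galor Administrative Region is at UTC−05:00.
17:15 local + 5h = 22:15 UTC.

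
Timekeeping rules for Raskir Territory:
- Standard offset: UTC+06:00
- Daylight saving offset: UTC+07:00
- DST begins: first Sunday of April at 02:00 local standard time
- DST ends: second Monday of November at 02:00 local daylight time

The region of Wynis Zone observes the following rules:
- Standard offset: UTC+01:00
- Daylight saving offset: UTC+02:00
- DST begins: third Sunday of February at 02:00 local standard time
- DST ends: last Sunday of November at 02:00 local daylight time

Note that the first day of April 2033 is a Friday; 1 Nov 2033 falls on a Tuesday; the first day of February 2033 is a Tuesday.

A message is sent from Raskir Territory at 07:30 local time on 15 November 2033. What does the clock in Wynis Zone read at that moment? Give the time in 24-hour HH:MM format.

03:30

1 April 2033 is a Friday, so the first Sunday is April 3.
1 November 2033 is a Tuesday, so the first Monday is November 7 and the second is November 14.
15 November 2033 is outside the daylight-saving period (3 April – 14 November), so Raskir Territory is on standard time, UTC+06:00.
07:30 Raskir Territory − 6h = 01:30 UTC.
1 February 2033 is a Tuesday, so the first Sunday is February 6 and the third is February 20.
1 November 2033 is a Tuesday, so Sundays fall on 6, 13, 20, 27; the last is November 27.
At the standard offset (UTC+01:00), 01:30 UTC + 1h = 02:30 Wynis Zone standard time.
The standard-time date in Wynis Zone, 15 November 2033, falls between 20 February and 27 November, so daylight saving is in effect and Wynis Zone is at UTC+02:00.
01:30 UTC + 2h = 03:30 Wynis Zone.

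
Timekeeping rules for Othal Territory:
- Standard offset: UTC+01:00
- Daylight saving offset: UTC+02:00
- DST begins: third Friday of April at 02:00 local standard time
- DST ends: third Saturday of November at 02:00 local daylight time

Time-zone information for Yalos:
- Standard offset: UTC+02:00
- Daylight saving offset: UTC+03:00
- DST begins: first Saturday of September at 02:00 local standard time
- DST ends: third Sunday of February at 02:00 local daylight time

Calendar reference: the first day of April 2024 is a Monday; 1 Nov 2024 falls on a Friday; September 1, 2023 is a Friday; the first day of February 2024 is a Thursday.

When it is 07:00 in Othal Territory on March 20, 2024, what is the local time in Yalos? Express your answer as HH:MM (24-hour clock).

1 April 2024 is a Monday, so the first Friday is April 5 and the third is April 19.
1 November 2024 is a Friday, so the first Saturday is November 2 and the third is November 16.
March 20, 2024 does not fall between 19 April and 16 November, so daylight saving is not in effect and Othal Territory is at UTC+01:00.
07:00 Othal Territory − 1h = 06:00 UTC.
1 September 2023 is a Friday, so the first Saturday is September 2.
1 February 2024 is a Thursday, so the first Sunday is February 4 and the third is February 18.
At the standard offset (UTC+02:00), 06:00 UTC + 2h = 08:00 Yalos standard time.
The standard-time date in Yalos, March 20, 2024, is outside the daylight-saving period (2 September 2023 – 18 February 2024), so Yalos is on standard time, UTC+02:00.
06:00 UTC + 2h = 08:00 Yalos.

08:00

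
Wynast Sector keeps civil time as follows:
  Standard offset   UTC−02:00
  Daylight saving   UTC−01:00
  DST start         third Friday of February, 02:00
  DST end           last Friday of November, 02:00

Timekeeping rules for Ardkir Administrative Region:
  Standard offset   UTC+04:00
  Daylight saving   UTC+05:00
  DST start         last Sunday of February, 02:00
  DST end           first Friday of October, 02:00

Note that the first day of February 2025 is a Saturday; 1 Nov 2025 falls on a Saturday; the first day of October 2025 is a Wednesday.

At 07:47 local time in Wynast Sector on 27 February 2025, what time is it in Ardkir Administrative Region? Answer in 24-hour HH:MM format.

13:47

1 February 2025 is a Saturday, so the first Friday is February 7 and the third is February 21.
1 November 2025 is a Saturday, so Fridays fall on 7, 14, 21, 28; the last is November 28.
27 February 2025 lies within the daylight-saving period (21 February – 28 November), so Wynast Sector is on daylight time, UTC−01:00.
07:47 Wynast Sector + 1h = 08:47 UTC.
1 February 2025 is a Saturday, so Sundays fall on 2, 9, 16, 23; the last is February 23.
1 October 2025 is a Wednesday, so the first Friday is October 3.
At the standard offset (UTC+04:00), 08:47 UTC + 4h = 12:47 Ardkir Administrative Region standard time.
The standard-time date in Ardkir Administrative Region, 27 February 2025, falls between 23 February and 3 October, so daylight saving is in effect and Ardkir Administrative Region is at UTC+05:00.
08:47 UTC + 5h = 13:47 Ardkir Administrative Region.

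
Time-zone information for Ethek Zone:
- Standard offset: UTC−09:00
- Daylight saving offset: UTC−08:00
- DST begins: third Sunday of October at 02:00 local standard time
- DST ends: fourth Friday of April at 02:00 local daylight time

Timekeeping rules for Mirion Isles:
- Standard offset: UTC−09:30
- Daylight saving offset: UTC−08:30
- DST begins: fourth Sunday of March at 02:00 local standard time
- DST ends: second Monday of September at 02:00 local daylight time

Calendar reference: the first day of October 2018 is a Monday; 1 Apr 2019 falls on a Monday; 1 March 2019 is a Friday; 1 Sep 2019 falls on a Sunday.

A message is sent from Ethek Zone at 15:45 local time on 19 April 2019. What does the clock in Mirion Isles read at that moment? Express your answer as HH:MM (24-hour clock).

1 October 2018 is a Monday, so the first Sunday is October 7 and the third is October 21.
1 April 2019 is a Monday, so the first Friday is April 5 and the fourth is April 26.
19 April 2019 lies within the daylight-saving period (21 October 2018 – 26 April 2019), so Ethek Zone is on daylight time, UTC−08:00.
15:45 Ethek Zone + 8h = 23:45 UTC.
1 March 2019 is a Friday, so the first Sunday is March 3 and the fourth is March 24.
1 September 2019 is a Sunday, so the first Monday is September 2 and the second is September 9.
At the standard offset (UTC−09:30), 23:45 UTC − 9h30m = 14:15 Mirion Isles standard time.
Daylight saving runs 24 March – 9 September; the standard-time date in Mirion Isles, 19 April 2019, is inside that window, so Mirion Isles is at UTC−08:30.
23:45 UTC − 8h30m = 15:15 Mirion Isles.

15:15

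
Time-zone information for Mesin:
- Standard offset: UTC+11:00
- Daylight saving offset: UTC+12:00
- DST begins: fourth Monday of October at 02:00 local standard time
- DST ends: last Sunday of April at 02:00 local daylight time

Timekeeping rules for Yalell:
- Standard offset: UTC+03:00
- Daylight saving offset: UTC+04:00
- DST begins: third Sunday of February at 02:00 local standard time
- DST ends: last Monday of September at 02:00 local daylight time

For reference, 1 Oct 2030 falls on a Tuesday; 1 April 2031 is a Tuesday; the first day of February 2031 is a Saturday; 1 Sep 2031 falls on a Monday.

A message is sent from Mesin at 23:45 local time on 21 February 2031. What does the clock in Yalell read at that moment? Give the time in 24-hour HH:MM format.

1 October 2030 is a Tuesday, so the first Monday is October 7 and the fourth is October 28.
1 April 2031 is a Tuesday, so Sundays fall on 6, 13, 20, 27; the last is April 27.
21 February 2031 lies within the daylight-saving period (28 October 2030 – 27 April 2031), so Mesin is on daylight time, UTC+12:00.
23:45 Mesin − 12h = 11:45 UTC.
1 February 2031 is a Saturday, so the first Sunday is February 2 and the third is February 16.
1 September 2031 is a Monday, so Mondays fall on 1, 8, 15, 22, 29; the last is September 29.
At the standard offset (UTC+03:00), 11:45 UTC + 3h = 14:45 Yalell standard time.
The standard-time date in Yalell, 21 February 2031, falls between 16 February and 29 September, so daylight saving is in effect and Yalell is at UTC+04:00.
11:45 UTC + 4h = 15:45 Yalell.

15:45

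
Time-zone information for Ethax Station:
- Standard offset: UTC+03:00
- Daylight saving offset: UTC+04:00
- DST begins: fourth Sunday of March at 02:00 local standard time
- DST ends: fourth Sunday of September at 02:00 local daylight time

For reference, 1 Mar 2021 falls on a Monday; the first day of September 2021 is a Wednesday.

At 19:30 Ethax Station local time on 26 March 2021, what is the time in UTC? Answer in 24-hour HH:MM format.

16:30

1 March 2021 is a Monday, so the first Sunday is March 7 and the fourth is March 28.
1 September 2021 is a Wednesday, so the first Sunday is September 5 and the fourth is September 26.
Daylight saving runs 28 March – 26 September; 26 March 2021 is outside that window, so Ethax Station is on standard time at UTC+03:00.
19:30 local − 3h = 16:30 UTC.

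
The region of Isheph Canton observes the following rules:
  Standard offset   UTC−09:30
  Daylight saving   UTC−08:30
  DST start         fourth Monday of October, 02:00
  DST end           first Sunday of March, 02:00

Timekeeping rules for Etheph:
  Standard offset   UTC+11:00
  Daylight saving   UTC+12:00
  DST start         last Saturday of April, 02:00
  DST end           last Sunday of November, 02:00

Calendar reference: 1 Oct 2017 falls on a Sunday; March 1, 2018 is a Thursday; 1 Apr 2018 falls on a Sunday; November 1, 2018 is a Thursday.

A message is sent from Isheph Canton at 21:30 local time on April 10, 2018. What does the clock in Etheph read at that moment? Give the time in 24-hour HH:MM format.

1 October 2017 is a Sunday, so the first Monday is October 2 and the fourth is October 23.
1 March 2018 is a Thursday, so the first Sunday is March 4.
Daylight saving runs 23 October 2017 – 4 March 2018; April 10, 2018 is outside that window, so Isheph Canton is on standard time at UTC−09:30.
21:30 Isheph Canton + 9h30m = 07:00 UTC (rolling into the next day, 11 April 2018).
1 April 2018 is a Sunday, so Saturdays fall on 7, 14, 21, 28; the last is April 28.
1 November 2018 is a Thursday, so Sundays fall on 4, 11, 18, 25; the last is November 25.
At the standard offset (UTC+11:00), 07:00 UTC + 11h = 18:00 Etheph standard time.
The standard-time date in Etheph, April 11, 2018, is outside the daylight-saving period (28 April – 25 November), so Etheph is on standard time, UTC+11:00.
07:00 UTC + 11h = 18:00 Etheph.

18:00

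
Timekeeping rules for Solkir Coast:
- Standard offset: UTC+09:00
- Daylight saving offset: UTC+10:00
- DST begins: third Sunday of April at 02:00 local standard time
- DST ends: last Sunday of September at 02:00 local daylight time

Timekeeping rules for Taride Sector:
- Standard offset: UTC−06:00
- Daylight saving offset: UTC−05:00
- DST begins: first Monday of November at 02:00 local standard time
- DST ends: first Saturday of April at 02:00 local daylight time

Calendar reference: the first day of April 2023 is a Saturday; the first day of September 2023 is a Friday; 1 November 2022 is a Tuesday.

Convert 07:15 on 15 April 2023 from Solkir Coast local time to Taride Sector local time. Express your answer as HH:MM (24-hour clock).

16:15

1 April 2023 is a Saturday, so the first Sunday is April 2 and the third is April 16.
1 September 2023 is a Friday, so Sundays fall on 3, 10, 17, 24; the last is September 24.
Daylight saving runs 16 April – 24 September; 15 April 2023 is outside that window, so Solkir Coast is on standard time at UTC+09:00.
07:15 Solkir Coast − 9h = 22:15 UTC (rolling into the previous day, 14 April 2023).
1 November 2022 is a Tuesday, so the first Monday is November 7.
1 April 2023 is a Saturday, so the first Saturday is April 1.
At the standard offset (UTC−06:00), 22:15 UTC − 6h = 16:15 Taride Sector standard time.
The standard-time date in Taride Sector, 14 April 2023, is outside the daylight-saving period (7 November 2022 – 1 April 2023), so Taride Sector is on standard time, UTC−06:00.
22:15 UTC − 6h = 16:15 Taride Sector.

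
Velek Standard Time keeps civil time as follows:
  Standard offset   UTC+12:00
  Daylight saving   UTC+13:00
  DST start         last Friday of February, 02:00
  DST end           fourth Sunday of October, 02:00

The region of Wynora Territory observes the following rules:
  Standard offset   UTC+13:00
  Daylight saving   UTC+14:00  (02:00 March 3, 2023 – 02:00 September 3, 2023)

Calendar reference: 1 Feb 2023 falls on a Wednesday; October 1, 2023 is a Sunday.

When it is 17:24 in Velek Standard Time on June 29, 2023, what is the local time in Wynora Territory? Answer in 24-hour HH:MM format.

18:24

1 February 2023 is a Wednesday, so Fridays fall on 3, 10, 17, 24; the last is February 24.
1 October 2023 is a Sunday, so the first Sunday is October 1 and the fourth is October 22.
Daylight saving runs 24 February – 22 October; June 29, 2023 is inside that window, so Velek Standard Time is at UTC+13:00.
17:24 Velek Standard Time − 13h = 04:24 UTC.
At the standard offset (UTC+13:00), 04:24 UTC + 13h = 17:24 Wynora Territory standard time.
The standard-time date in Wynora Territory, June 29, 2023, falls between 3 March and 3 September, so daylight saving is in effect and Wynora Territory is at UTC+14:00.
04:24 UTC + 14h = 18:24 Wynora Territory.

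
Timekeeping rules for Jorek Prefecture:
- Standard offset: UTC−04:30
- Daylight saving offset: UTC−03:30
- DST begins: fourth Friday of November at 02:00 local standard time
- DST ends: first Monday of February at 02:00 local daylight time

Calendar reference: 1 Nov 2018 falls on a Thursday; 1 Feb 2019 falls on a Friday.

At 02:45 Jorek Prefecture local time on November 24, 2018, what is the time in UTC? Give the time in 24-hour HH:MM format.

1 November 2018 is a Thursday, so the first Friday is November 2 and the fourth is November 23.
1 February 2019 is a Friday, so the first Monday is February 4.
Daylight saving runs 23 November 2018 – 4 February 2019; November 24, 2018 is inside that window, so Jorek Prefecture is at UTC−03:30.
02:45 local + 3h30m = 06:15 UTC.

06:15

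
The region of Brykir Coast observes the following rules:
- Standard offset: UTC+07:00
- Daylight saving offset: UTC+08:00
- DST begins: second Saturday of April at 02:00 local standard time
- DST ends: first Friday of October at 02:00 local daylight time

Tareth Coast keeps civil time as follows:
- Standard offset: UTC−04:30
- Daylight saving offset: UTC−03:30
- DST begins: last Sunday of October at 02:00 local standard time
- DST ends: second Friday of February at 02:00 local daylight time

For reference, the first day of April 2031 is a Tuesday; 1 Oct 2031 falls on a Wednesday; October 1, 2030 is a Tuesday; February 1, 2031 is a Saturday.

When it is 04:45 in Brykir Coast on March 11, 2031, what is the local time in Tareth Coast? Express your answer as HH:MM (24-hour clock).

1 April 2031 is a Tuesday, so the first Saturday is April 5 and the second is April 12.
1 October 2031 is a Wednesday, so the first Friday is October 3.
Daylight saving runs 12 April – 3 October; March 11, 2031 is outside that window, so Brykir Coast is on standard time at UTC+07:00.
04:45 Brykir Coast − 7h = 21:45 UTC (rolling into the previous day, 10 March 2031).
1 October 2030 is a Tuesday, so Sundays fall on 6, 13, 20, 27; the last is October 27.
1 February 2031 is a Saturday, so the first Friday is February 7 and the second is February 14.
At the standard offset (UTC−04:30), 21:45 UTC − 4h30m = 17:15 Tareth Coast standard time.
Daylight saving runs 27 October 2030 – 14 February 2031; the standard-time date in Tareth Coast, March 10, 2031, is outside that window, so Tareth Coast is on standard time at UTC−04:30.
21:45 UTC − 4h30m = 17:15 Tareth Coast.

17:15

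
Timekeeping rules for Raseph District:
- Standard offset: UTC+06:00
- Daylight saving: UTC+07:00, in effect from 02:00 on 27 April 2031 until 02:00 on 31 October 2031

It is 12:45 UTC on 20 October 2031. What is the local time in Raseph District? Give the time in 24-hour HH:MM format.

19:45

At the standard offset (UTC+06:00), 12:45 UTC + 6h = 18:45 Raseph District standard time.
The standard-time date in Raseph District, 20 October 2031, lies within the daylight-saving period (27 April – 31 October), so Raseph District is on daylight time, UTC+07:00.
12:45 UTC + 7h = 19:45 local.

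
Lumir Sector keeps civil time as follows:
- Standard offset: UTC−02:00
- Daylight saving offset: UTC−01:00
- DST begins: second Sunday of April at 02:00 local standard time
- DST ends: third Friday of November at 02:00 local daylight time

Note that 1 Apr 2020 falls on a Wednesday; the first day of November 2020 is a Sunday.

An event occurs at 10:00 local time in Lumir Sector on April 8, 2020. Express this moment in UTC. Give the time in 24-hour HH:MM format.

1 April 2020 is a Wednesday, so the first Sunday is April 5 and the second is April 12.
1 November 2020 is a Sunday, so the first Friday is November 6 and the third is November 20.
Daylight saving runs 12 April – 20 November; April 8, 2020 is outside that window, so Lumir Sector is on standard time at UTC−02:00.
10:00 local + 2h = 12:00 UTC.

12:00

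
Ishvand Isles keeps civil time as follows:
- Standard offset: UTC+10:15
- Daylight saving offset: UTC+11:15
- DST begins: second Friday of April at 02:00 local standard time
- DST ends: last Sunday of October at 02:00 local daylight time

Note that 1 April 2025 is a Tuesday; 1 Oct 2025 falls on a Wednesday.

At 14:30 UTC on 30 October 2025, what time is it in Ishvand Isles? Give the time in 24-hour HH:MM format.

1 April 2025 is a Tuesday, so the first Friday is April 4 and the second is April 11.
1 October 2025 is a Wednesday, so Sundays fall on 5, 12, 19, 26; the last is October 26.
At the standard offset (UTC+10:15), 14:30 UTC + 10h15m = 00:45 Ishvand Isles standard time (rolling into the next day, 31 October 2025).
Daylight saving runs 11 April – 26 October; the standard-time date in Ishvand Isles, 31 October 2025, is outside that window, so Ishvand Isles is on standard time at UTC+10:15.
14:30 UTC + 10h15m = 00:45 local (rolling into the next day, 31 October 2025).

00:45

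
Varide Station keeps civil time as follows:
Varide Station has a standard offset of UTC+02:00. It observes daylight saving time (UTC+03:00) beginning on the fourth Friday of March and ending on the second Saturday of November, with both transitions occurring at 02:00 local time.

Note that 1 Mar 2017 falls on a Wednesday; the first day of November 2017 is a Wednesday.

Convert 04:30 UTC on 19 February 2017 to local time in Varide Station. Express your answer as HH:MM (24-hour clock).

1 March 2017 is a Wednesday, so the first Friday is March 3 and the fourth is March 24.
1 November 2017 is a Wednesday, so the first Saturday is November 4 and the second is November 11.
At the standard offset (UTC+02:00), 04:30 UTC + 2h = 06:30 Varide Station standard time.
Daylight saving runs 24 March – 11 November; the standard-time date in Varide Station, 19 February 2017, is outside that window, so Varide Station is on standard time at UTC+02:00.
04:30 UTC + 2h = 06:30 local.

06:30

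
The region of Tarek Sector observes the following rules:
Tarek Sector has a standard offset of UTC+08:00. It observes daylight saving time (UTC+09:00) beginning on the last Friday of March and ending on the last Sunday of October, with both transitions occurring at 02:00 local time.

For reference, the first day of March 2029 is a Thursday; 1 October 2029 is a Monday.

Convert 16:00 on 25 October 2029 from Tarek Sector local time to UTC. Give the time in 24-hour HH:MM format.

1 March 2029 is a Thursday, so Fridays fall on 2, 9, 16, 23, 30; the last is March 30.
1 October 2029 is a Monday, so Sundays fall on 7, 14, 21, 28; the last is October 28.
25 October 2029 lies within the daylight-saving period (30 March – 28 October), so Tarek Sector is on daylight time, UTC+09:00.
16:00 local − 9h = 07:00 UTC.

07:00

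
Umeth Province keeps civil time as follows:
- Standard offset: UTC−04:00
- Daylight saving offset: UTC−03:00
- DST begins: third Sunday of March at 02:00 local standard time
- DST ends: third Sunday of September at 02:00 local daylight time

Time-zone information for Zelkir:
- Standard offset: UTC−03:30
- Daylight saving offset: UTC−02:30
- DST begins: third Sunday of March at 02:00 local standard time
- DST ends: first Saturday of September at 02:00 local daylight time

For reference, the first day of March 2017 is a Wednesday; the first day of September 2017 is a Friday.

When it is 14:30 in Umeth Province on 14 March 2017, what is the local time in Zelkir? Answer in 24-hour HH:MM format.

15:00

1 March 2017 is a Wednesday, so the first Sunday is March 5 and the third is March 19.
1 September 2017 is a Friday, so the first Sunday is September 3 and the third is September 17.
Daylight saving runs 19 March – 17 September; 14 March 2017 is outside that window, so Umeth Province is on standard time at UTC−04:00.
14:30 Umeth Province + 4h = 18:30 UTC.
1 March 2017 is a Wednesday, so the first Sunday is March 5 and the third is March 19.
1 September 2017 is a Friday, so the first Saturday is September 2.
At the standard offset (UTC−03:30), 18:30 UTC − 3h30m = 15:00 Zelkir standard time.
Daylight saving runs 19 March – 2 September; the standard-time date in Zelkir, 14 March 2017, is outside that window, so Zelkir is on standard time at UTC−03:30.
18:30 UTC − 3h30m = 15:00 Zelkir.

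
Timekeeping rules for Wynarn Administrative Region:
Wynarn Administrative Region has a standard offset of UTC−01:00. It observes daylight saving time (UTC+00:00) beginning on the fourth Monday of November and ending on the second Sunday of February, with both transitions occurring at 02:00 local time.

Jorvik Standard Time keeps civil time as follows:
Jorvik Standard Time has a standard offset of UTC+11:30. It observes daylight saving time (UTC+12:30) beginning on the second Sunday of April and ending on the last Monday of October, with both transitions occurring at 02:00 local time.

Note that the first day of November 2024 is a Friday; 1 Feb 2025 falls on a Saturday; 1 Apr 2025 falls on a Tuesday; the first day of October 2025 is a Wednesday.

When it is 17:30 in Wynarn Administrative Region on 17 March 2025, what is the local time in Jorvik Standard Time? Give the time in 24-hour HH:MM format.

06:00

1 November 2024 is a Friday, so the first Monday is November 4 and the fourth is November 25.
1 February 2025 is a Saturday, so the first Sunday is February 2 and the second is February 9.
17 March 2025 is outside the daylight-saving period (25 November 2024 – 9 February 2025), so Wynarn Administrative Region is on standard time, UTC−01:00.
17:30 Wynarn Administrative Region + 1h = 18:30 UTC.
1 April 2025 is a Tuesday, so the first Sunday is April 6 and the second is April 13.
1 October 2025 is a Wednesday, so Mondays fall on 6, 13, 20, 27; the last is October 27.
At the standard offset (UTC+11:30), 18:30 UTC + 11h30m = 06:00 Jorvik Standard Time standard time (rolling into the next day, 18 March 2025).
Daylight saving runs 13 April – 27 October; the standard-time date in Jorvik Standard Time, 18 March 2025, is outside that window, so Jorvik Standard Time is on standard time at UTC+11:30.
18:30 UTC + 11h30m = 06:00 Jorvik Standard Time (rolling into the next day, 18 March 2025).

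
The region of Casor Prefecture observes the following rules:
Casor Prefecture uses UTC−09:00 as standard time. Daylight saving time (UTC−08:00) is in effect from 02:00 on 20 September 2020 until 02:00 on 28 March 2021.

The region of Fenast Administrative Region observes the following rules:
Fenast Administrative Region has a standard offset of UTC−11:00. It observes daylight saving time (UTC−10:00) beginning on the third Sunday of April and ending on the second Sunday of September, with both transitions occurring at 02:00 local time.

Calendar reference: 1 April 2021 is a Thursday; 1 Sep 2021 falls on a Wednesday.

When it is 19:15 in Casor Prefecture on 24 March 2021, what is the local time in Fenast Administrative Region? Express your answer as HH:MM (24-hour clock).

16:15

Daylight saving runs 20 September 2020 – 28 March 2021; 24 March 2021 is inside that window, so Casor Prefecture is at UTC−08:00.
19:15 Casor Prefecture + 8h = 03:15 UTC (rolling into the next day, 25 March 2021).
1 April 2021 is a Thursday, so the first Sunday is April 4 and the third is April 18.
1 September 2021 is a Wednesday, so the first Sunday is September 5 and the second is September 12.
At the standard offset (UTC−11:00), 03:15 UTC − 11h = 16:15 Fenast Administrative Region standard time (rolling into the previous day, 24 March 2021).
Daylight saving runs 18 April – 12 September; the standard-time date in Fenast Administrative Region, 24 March 2021, is outside that window, so Fenast Administrative Region is on standard time at UTC−11:00.
03:15 UTC − 11h = 16:15 Fenast Administrative Region (rolling into the previous day, 24 March 2021).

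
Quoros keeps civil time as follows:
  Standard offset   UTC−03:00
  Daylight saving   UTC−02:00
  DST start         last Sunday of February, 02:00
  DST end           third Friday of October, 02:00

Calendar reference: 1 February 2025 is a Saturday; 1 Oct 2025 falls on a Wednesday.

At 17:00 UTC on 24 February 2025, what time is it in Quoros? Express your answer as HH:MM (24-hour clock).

1 February 2025 is a Saturday, so Sundays fall on 2, 9, 16, 23; the last is February 23.
1 October 2025 is a Wednesday, so the first Friday is October 3 and the third is October 17.
At the standard offset (UTC−03:00), 17:00 UTC − 3h = 14:00 Quoros standard time.
Daylight saving runs 23 February – 17 October; the standard-time date in Quoros, 24 February 2025, is inside that window, so Quoros is at UTC−02:00.
17:00 UTC − 2h = 15:00 local.

15:00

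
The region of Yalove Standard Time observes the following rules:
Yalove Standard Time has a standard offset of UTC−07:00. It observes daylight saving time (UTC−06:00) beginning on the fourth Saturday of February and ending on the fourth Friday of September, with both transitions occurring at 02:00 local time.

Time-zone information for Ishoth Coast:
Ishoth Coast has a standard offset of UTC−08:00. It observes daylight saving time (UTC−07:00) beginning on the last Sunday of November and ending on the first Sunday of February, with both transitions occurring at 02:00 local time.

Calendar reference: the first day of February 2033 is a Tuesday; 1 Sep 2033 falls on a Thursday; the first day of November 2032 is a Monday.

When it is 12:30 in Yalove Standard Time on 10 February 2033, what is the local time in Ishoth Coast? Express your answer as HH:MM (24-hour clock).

11:30

1 February 2033 is a Tuesday, so the first Saturday is February 5 and the fourth is February 26.
1 September 2033 is a Thursday, so the first Friday is September 2 and the fourth is September 23.
10 February 2033 does not fall between 26 February and 23 September, so daylight saving is not in effect and Yalove Standard Time is at UTC−07:00.
12:30 Yalove Standard Time + 7h = 19:30 UTC.
1 November 2032 is a Monday, so Sundays fall on 7, 14, 21, 28; the last is November 28.
1 February 2033 is a Tuesday, so the first Sunday is February 6.
At the standard offset (UTC−08:00), 19:30 UTC − 8h = 11:30 Ishoth Coast standard time.
Daylight saving runs 28 November 2032 – 6 February 2033; the standard-time date in Ishoth Coast, 10 February 2033, is outside that window, so Ishoth Coast is on standard time at UTC−08:00.
19:30 UTC − 8h = 11:30 Ishoth Coast.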